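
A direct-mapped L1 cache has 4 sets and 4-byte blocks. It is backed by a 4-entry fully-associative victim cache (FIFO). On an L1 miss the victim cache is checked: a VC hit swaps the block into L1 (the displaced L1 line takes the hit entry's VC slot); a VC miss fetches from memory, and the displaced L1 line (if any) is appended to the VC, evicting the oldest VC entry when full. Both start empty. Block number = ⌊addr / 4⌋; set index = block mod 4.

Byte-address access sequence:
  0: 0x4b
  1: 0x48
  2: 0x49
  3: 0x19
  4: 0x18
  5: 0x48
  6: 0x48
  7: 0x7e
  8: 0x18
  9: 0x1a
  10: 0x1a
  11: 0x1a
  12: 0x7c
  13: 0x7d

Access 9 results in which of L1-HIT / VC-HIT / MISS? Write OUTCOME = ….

#0 0x4b→b18/s2 MISS; vc=[]
#1 0x48→b18/s2 L1-HIT; vc=[]
#2 0x49→b18/s2 L1-HIT; vc=[]
#3 0x19→b6/s2 MISS; vc=[18]
#4 0x18→b6/s2 L1-HIT; vc=[18]
#5 0x48→b18/s2 VC-HIT; vc=[6]
#6 0x48→b18/s2 L1-HIT; vc=[6]
#7 0x7e→b31/s3 MISS; vc=[6]
#8 0x18→b6/s2 VC-HIT; vc=[18]
#9 0x1a→b6/s2 L1-HIT; vc=[18]
#10 0x1a→b6/s2 L1-HIT; vc=[18]
#11 0x1a→b6/s2 L1-HIT; vc=[18]
#12 0x7c→b31/s3 L1-HIT; vc=[18]
#13 0x7d→b31/s3 L1-HIT; vc=[18]

OUTCOME = L1-HIT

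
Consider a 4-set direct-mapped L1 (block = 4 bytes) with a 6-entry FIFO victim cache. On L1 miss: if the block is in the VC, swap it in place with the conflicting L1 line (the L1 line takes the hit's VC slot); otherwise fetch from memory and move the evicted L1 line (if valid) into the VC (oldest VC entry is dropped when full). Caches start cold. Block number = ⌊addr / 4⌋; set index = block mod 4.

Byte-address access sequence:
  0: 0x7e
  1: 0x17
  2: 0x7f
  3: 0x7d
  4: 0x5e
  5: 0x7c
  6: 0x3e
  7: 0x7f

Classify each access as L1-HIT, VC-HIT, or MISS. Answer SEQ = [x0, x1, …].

SEQ = [MISS, MISS, L1-HIT, L1-HIT, MISS, VC-HIT, MISS, VC-HIT]

0: 0x7e (blk 31, set 3) → MISS  vc=[]
1: 0x17 (blk 5, set 1) → MISS  vc=[]
2: 0x7f (blk 31, set 3) → L1-HIT  vc=[]
3: 0x7d (blk 31, set 3) → L1-HIT  vc=[]
4: 0x5e (blk 23, set 3) → MISS  vc=[31]
5: 0x7c (blk 31, set 3) → VC-HIT  vc=[23]
6: 0x3e (blk 15, set 3) → MISS  vc=[23, 31]
7: 0x7f (blk 31, set 3) → VC-HIT  vc=[23, 15]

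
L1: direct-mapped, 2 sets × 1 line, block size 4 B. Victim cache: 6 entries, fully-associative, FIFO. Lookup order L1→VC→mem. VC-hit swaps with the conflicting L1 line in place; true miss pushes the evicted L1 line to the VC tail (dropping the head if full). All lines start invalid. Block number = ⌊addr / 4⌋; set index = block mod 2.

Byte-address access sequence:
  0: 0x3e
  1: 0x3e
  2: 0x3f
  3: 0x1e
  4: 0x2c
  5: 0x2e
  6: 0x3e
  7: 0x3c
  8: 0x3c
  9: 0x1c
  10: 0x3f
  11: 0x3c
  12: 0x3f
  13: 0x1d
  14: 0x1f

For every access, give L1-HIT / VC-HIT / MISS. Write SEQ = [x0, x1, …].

SEQ = [MISS, L1-HIT, L1-HIT, MISS, MISS, L1-HIT, VC-HIT, L1-HIT, L1-HIT, VC-HIT, VC-HIT, L1-HIT, L1-HIT, VC-HIT, L1-HIT]

0: 0x3e (blk 15, set 1) → MISS  vc=[]
1: 0x3e (blk 15, set 1) → L1-HIT  vc=[]
2: 0x3f (blk 15, set 1) → L1-HIT  vc=[]
3: 0x1e (blk 7, set 1) → MISS  vc=[15]
4: 0x2c (blk 11, set 1) → MISS  vc=[15, 7]
5: 0x2e (blk 11, set 1) → L1-HIT  vc=[15, 7]
6: 0x3e (blk 15, set 1) → VC-HIT  vc=[11, 7]
7: 0x3c (blk 15, set 1) → L1-HIT  vc=[11, 7]
8: 0x3c (blk 15, set 1) → L1-HIT  vc=[11, 7]
9: 0x1c (blk 7, set 1) → VC-HIT  vc=[11, 15]
10: 0x3f (blk 15, set 1) → VC-HIT  vc=[11, 7]
11: 0x3c (blk 15, set 1) → L1-HIT  vc=[11, 7]
12: 0x3f (blk 15, set 1) → L1-HIT  vc=[11, 7]
13: 0x1d (blk 7, set 1) → VC-HIT  vc=[11, 15]
14: 0x1f (blk 7, set 1) → L1-HIT  vc=[11, 15]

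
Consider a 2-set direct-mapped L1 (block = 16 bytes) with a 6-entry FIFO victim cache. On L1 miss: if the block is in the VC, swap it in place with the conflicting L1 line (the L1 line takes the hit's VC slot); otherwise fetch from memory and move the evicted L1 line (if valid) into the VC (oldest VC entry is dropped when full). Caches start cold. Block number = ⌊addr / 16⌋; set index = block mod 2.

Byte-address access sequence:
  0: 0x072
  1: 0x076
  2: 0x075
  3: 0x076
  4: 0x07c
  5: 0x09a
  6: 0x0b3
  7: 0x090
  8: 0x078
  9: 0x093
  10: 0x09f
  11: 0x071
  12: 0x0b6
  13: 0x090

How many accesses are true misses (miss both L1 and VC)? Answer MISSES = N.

0: 0x72 (blk 7, set 1) → MISS  vc=[]
1: 0x76 (blk 7, set 1) → L1-HIT  vc=[]
2: 0x75 (blk 7, set 1) → L1-HIT  vc=[]
3: 0x76 (blk 7, set 1) → L1-HIT  vc=[]
4: 0x7c (blk 7, set 1) → L1-HIT  vc=[]
5: 0x9a (blk 9, set 1) → MISS  vc=[7]
6: 0xb3 (blk 11, set 1) → MISS  vc=[7, 9]
7: 0x90 (blk 9, set 1) → VC-HIT  vc=[7, 11]
8: 0x78 (blk 7, set 1) → VC-HIT  vc=[9, 11]
9: 0x93 (blk 9, set 1) → VC-HIT  vc=[7, 11]
10: 0x9f (blk 9, set 1) → L1-HIT  vc=[7, 11]
11: 0x71 (blk 7, set 1) → VC-HIT  vc=[9, 11]
12: 0xb6 (blk 11, set 1) → VC-HIT  vc=[9, 7]
13: 0x90 (blk 9, set 1) → VC-HIT  vc=[11, 7]

MISSES = 3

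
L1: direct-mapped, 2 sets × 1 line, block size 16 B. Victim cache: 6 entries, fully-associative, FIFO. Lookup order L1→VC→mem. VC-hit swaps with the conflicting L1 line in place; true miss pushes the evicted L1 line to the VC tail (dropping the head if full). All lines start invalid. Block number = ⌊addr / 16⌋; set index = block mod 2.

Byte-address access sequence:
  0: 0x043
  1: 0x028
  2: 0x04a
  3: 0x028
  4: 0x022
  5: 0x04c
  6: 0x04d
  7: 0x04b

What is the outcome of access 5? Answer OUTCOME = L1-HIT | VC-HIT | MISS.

  [0] addr=0x43 blk=4 s=0: MISS | VC []
  [1] addr=0x28 blk=2 s=0: MISS | VC [4]
  [2] addr=0x4a blk=4 s=0: VC-HIT | VC [2]
  [3] addr=0x28 blk=2 s=0: VC-HIT | VC [4]
  [4] addr=0x22 blk=2 s=0: L1-HIT | VC [4]
  [5] addr=0x4c blk=4 s=0: VC-HIT | VC [2]
  [6] addr=0x4d blk=4 s=0: L1-HIT | VC [2]
  [7] addr=0x4b blk=4 s=0: L1-HIT | VC [2]

OUTCOME = VC-HIT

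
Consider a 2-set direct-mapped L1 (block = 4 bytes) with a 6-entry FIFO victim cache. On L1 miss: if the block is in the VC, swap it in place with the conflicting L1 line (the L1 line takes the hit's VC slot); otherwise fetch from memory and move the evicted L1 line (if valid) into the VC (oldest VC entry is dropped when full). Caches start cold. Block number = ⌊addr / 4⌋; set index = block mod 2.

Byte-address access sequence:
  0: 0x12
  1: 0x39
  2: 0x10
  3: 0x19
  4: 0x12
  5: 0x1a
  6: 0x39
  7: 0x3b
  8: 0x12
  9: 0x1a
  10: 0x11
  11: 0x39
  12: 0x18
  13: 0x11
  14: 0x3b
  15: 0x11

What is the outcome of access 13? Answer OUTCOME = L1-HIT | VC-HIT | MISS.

OUTCOME = VC-HIT

  [0] addr=0x12 blk=4 s=0: MISS | VC []
  [1] addr=0x39 blk=14 s=0: MISS | VC [4]
  [2] addr=0x10 blk=4 s=0: VC-HIT | VC [14]
  [3] addr=0x19 blk=6 s=0: MISS | VC [14, 4]
  [4] addr=0x12 blk=4 s=0: VC-HIT | VC [14, 6]
  [5] addr=0x1a blk=6 s=0: VC-HIT | VC [14, 4]
  [6] addr=0x39 blk=14 s=0: VC-HIT | VC [6, 4]
  [7] addr=0x3b blk=14 s=0: L1-HIT | VC [6, 4]
  [8] addr=0x12 blk=4 s=0: VC-HIT | VC [6, 14]
  [9] addr=0x1a blk=6 s=0: VC-HIT | VC [4, 14]
  [10] addr=0x11 blk=4 s=0: VC-HIT | VC [6, 14]
  [11] addr=0x39 blk=14 s=0: VC-HIT | VC [6, 4]
  [12] addr=0x18 blk=6 s=0: VC-HIT | VC [14, 4]
  [13] addr=0x11 blk=4 s=0: VC-HIT | VC [14, 6]
  [14] addr=0x3b blk=14 s=0: VC-HIT | VC [4, 6]
  [15] addr=0x11 blk=4 s=0: VC-HIT | VC [14, 6]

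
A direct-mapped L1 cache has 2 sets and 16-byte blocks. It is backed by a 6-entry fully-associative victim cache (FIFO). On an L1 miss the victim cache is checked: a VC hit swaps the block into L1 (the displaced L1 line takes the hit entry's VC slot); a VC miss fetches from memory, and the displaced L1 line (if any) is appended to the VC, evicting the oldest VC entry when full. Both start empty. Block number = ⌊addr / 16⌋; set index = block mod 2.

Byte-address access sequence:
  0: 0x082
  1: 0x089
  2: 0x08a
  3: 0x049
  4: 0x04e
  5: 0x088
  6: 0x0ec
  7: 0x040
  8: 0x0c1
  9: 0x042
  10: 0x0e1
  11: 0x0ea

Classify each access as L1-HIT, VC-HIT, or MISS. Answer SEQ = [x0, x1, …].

#0 0x82→b8/s0 MISS; vc=[]
#1 0x89→b8/s0 L1-HIT; vc=[]
#2 0x8a→b8/s0 L1-HIT; vc=[]
#3 0x49→b4/s0 MISS; vc=[8]
#4 0x4e→b4/s0 L1-HIT; vc=[8]
#5 0x88→b8/s0 VC-HIT; vc=[4]
#6 0xec→b14/s0 MISS; vc=[4,8]
#7 0x40→b4/s0 VC-HIT; vc=[14,8]
#8 0xc1→b12/s0 MISS; vc=[14,8,4]
#9 0x42→b4/s0 VC-HIT; vc=[14,8,12]
#10 0xe1→b14/s0 VC-HIT; vc=[4,8,12]
#11 0xea→b14/s0 L1-HIT; vc=[4,8,12]

SEQ = [MISS, L1-HIT, L1-HIT, MISS, L1-HIT, VC-HIT, MISS, VC-HIT, MISS, VC-HIT, VC-HIT, L1-HIT]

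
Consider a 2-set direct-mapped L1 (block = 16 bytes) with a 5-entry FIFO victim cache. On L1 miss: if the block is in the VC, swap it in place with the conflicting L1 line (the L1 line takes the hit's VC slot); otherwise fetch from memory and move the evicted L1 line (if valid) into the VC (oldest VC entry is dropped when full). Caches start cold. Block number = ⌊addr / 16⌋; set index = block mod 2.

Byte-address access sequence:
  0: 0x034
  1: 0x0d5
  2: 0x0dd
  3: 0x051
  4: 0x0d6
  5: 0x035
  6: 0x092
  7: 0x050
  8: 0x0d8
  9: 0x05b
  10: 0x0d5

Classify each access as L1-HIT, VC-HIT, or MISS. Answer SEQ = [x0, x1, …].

SEQ = [MISS, MISS, L1-HIT, MISS, VC-HIT, VC-HIT, MISS, VC-HIT, VC-HIT, VC-HIT, VC-HIT]

#0 0x34→b3/s1 MISS; vc=[]
#1 0xd5→b13/s1 MISS; vc=[3]
#2 0xdd→b13/s1 L1-HIT; vc=[3]
#3 0x51→b5/s1 MISS; vc=[3,13]
#4 0xd6→b13/s1 VC-HIT; vc=[3,5]
#5 0x35→b3/s1 VC-HIT; vc=[13,5]
#6 0x92→b9/s1 MISS; vc=[13,5,3]
#7 0x50→b5/s1 VC-HIT; vc=[13,9,3]
#8 0xd8→b13/s1 VC-HIT; vc=[5,9,3]
#9 0x5b→b5/s1 VC-HIT; vc=[13,9,3]
#10 0xd5→b13/s1 VC-HIT; vc=[5,9,3]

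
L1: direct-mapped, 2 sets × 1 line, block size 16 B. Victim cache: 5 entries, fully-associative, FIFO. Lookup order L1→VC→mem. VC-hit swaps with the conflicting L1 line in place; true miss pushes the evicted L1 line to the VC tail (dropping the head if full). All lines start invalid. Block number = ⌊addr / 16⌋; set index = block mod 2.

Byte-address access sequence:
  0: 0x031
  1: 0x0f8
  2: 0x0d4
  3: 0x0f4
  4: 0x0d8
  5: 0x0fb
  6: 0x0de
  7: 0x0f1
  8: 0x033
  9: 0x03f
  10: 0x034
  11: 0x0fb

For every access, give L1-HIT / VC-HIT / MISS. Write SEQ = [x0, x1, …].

  [0] addr=0x31 blk=3 s=1: MISS | VC []
  [1] addr=0xf8 blk=15 s=1: MISS | VC [3]
  [2] addr=0xd4 blk=13 s=1: MISS | VC [3, 15]
  [3] addr=0xf4 blk=15 s=1: VC-HIT | VC [3, 13]
  [4] addr=0xd8 blk=13 s=1: VC-HIT | VC [3, 15]
  [5] addr=0xfb blk=15 s=1: VC-HIT | VC [3, 13]
  [6] addr=0xde blk=13 s=1: VC-HIT | VC [3, 15]
  [7] addr=0xf1 blk=15 s=1: VC-HIT | VC [3, 13]
  [8] addr=0x33 blk=3 s=1: VC-HIT | VC [15, 13]
  [9] addr=0x3f blk=3 s=1: L1-HIT | VC [15, 13]
  [10] addr=0x34 blk=3 s=1: L1-HIT | VC [15, 13]
  [11] addr=0xfb blk=15 s=1: VC-HIT | VC [3, 13]

SEQ = [MISS, MISS, MISS, VC-HIT, VC-HIT, VC-HIT, VC-HIT, VC-HIT, VC-HIT, L1-HIT, L1-HIT, VC-HIT]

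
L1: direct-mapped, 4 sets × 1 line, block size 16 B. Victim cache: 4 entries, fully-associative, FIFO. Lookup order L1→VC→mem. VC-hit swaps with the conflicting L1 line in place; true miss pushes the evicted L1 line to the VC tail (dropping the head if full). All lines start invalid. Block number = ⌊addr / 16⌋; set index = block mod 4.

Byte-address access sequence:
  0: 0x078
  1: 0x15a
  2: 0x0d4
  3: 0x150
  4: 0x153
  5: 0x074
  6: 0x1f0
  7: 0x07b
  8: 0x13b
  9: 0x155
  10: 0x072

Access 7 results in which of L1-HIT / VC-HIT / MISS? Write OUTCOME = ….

0: 0x78 (blk 7, set 3) → MISS  vc=[]
1: 0x15a (blk 21, set 1) → MISS  vc=[]
2: 0xd4 (blk 13, set 1) → MISS  vc=[21]
3: 0x150 (blk 21, set 1) → VC-HIT  vc=[13]
4: 0x153 (blk 21, set 1) → L1-HIT  vc=[13]
5: 0x74 (blk 7, set 3) → L1-HIT  vc=[13]
6: 0x1f0 (blk 31, set 3) → MISS  vc=[13, 7]
7: 0x7b (blk 7, set 3) → VC-HIT  vc=[13, 31]
8: 0x13b (blk 19, set 3) → MISS  vc=[13, 31, 7]
9: 0x155 (blk 21, set 1) → L1-HIT  vc=[13, 31, 7]
10: 0x72 (blk 7, set 3) → VC-HIT  vc=[13, 31, 19]

OUTCOME = VC-HIT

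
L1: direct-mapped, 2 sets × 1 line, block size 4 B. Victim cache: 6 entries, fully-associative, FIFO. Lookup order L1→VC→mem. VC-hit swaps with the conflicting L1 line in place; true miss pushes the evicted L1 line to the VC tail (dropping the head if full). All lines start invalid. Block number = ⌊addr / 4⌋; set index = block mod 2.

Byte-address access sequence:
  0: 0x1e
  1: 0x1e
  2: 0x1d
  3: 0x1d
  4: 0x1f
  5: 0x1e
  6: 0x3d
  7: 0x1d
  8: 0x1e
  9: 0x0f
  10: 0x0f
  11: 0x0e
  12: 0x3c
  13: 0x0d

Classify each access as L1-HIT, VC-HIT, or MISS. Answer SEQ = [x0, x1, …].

0: 0x1e (blk 7, set 1) → MISS  vc=[]
1: 0x1e (blk 7, set 1) → L1-HIT  vc=[]
2: 0x1d (blk 7, set 1) → L1-HIT  vc=[]
3: 0x1d (blk 7, set 1) → L1-HIT  vc=[]
4: 0x1f (blk 7, set 1) → L1-HIT  vc=[]
5: 0x1e (blk 7, set 1) → L1-HIT  vc=[]
6: 0x3d (blk 15, set 1) → MISS  vc=[7]
7: 0x1d (blk 7, set 1) → VC-HIT  vc=[15]
8: 0x1e (blk 7, set 1) → L1-HIT  vc=[15]
9: 0xf (blk 3, set 1) → MISS  vc=[15, 7]
10: 0xf (blk 3, set 1) → L1-HIT  vc=[15, 7]
11: 0xe (blk 3, set 1) → L1-HIT  vc=[15, 7]
12: 0x3c (blk 15, set 1) → VC-HIT  vc=[3, 7]
13: 0xd (blk 3, set 1) → VC-HIT  vc=[15, 7]

SEQ = [MISS, L1-HIT, L1-HIT, L1-HIT, L1-HIT, L1-HIT, MISS, VC-HIT, L1-HIT, MISS, L1-HIT, L1-HIT, VC-HIT, VC-HIT]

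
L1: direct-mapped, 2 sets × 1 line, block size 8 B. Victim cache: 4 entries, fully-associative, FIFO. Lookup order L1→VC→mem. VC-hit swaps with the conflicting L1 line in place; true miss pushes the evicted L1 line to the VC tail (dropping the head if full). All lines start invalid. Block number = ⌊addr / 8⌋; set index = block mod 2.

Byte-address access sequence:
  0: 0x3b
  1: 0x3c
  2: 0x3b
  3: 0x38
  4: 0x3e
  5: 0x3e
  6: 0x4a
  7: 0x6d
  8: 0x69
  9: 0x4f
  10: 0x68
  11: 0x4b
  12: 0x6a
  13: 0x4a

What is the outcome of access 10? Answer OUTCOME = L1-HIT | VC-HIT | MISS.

OUTCOME = VC-HIT

#0 0x3b→b7/s1 MISS; vc=[]
#1 0x3c→b7/s1 L1-HIT; vc=[]
#2 0x3b→b7/s1 L1-HIT; vc=[]
#3 0x38→b7/s1 L1-HIT; vc=[]
#4 0x3e→b7/s1 L1-HIT; vc=[]
#5 0x3e→b7/s1 L1-HIT; vc=[]
#6 0x4a→b9/s1 MISS; vc=[7]
#7 0x6d→b13/s1 MISS; vc=[7,9]
#8 0x69→b13/s1 L1-HIT; vc=[7,9]
#9 0x4f→b9/s1 VC-HIT; vc=[7,13]
#10 0x68→b13/s1 VC-HIT; vc=[7,9]
#11 0x4b→b9/s1 VC-HIT; vc=[7,13]
#12 0x6a→b13/s1 VC-HIT; vc=[7,9]
#13 0x4a→b9/s1 VC-HIT; vc=[7,13]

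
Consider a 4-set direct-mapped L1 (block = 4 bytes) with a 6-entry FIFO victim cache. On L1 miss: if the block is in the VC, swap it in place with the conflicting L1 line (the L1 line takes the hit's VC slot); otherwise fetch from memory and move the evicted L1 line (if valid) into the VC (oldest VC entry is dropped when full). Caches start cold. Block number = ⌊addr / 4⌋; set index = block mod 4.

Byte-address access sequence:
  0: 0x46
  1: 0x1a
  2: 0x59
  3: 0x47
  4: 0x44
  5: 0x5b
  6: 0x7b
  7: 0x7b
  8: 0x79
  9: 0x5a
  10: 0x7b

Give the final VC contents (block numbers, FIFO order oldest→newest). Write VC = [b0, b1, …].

VC = [6, 22]

  [0] addr=0x46 blk=17 s=1: MISS | VC []
  [1] addr=0x1a blk=6 s=2: MISS | VC []
  [2] addr=0x59 blk=22 s=2: MISS | VC [6]
  [3] addr=0x47 blk=17 s=1: L1-HIT | VC [6]
  [4] addr=0x44 blk=17 s=1: L1-HIT | VC [6]
  [5] addr=0x5b blk=22 s=2: L1-HIT | VC [6]
  [6] addr=0x7b blk=30 s=2: MISS | VC [6, 22]
  [7] addr=0x7b blk=30 s=2: L1-HIT | VC [6, 22]
  [8] addr=0x79 blk=30 s=2: L1-HIT | VC [6, 22]
  [9] addr=0x5a blk=22 s=2: VC-HIT | VC [6, 30]
  [10] addr=0x7b blk=30 s=2: VC-HIT | VC [6, 22]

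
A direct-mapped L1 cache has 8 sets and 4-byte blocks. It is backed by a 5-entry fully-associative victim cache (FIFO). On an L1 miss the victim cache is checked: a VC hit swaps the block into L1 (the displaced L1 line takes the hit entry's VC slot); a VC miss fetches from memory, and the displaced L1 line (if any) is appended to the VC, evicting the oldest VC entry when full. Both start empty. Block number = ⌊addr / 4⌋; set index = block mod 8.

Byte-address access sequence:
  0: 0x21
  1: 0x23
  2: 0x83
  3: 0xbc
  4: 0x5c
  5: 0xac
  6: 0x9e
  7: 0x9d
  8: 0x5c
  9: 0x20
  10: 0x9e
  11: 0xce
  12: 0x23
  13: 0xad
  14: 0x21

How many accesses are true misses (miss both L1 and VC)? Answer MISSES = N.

MISSES = 7

#0 0x21→b8/s0 MISS; vc=[]
#1 0x23→b8/s0 L1-HIT; vc=[]
#2 0x83→b32/s0 MISS; vc=[8]
#3 0xbc→b47/s7 MISS; vc=[8]
#4 0x5c→b23/s7 MISS; vc=[8,47]
#5 0xac→b43/s3 MISS; vc=[8,47]
#6 0x9e→b39/s7 MISS; vc=[8,47,23]
#7 0x9d→b39/s7 L1-HIT; vc=[8,47,23]
#8 0x5c→b23/s7 VC-HIT; vc=[8,47,39]
#9 0x20→b8/s0 VC-HIT; vc=[32,47,39]
#10 0x9e→b39/s7 VC-HIT; vc=[32,47,23]
#11 0xce→b51/s3 MISS; vc=[32,47,23,43]
#12 0x23→b8/s0 L1-HIT; vc=[32,47,23,43]
#13 0xad→b43/s3 VC-HIT; vc=[32,47,23,51]
#14 0x21→b8/s0 L1-HIT; vc=[32,47,23,51]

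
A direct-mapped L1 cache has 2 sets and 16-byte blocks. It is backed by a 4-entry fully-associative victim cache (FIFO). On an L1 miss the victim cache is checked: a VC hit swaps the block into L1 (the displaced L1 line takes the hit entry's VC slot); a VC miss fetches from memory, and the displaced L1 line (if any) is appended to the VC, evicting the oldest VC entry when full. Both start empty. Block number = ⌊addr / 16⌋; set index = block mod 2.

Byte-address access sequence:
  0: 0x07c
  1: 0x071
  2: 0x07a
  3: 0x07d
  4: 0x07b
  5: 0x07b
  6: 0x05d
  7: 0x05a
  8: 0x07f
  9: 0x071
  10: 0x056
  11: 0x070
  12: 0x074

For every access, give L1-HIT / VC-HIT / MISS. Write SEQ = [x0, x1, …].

SEQ = [MISS, L1-HIT, L1-HIT, L1-HIT, L1-HIT, L1-HIT, MISS, L1-HIT, VC-HIT, L1-HIT, VC-HIT, VC-HIT, L1-HIT]

#0 0x7c→b7/s1 MISS; vc=[]
#1 0x71→b7/s1 L1-HIT; vc=[]
#2 0x7a→b7/s1 L1-HIT; vc=[]
#3 0x7d→b7/s1 L1-HIT; vc=[]
#4 0x7b→b7/s1 L1-HIT; vc=[]
#5 0x7b→b7/s1 L1-HIT; vc=[]
#6 0x5d→b5/s1 MISS; vc=[7]
#7 0x5a→b5/s1 L1-HIT; vc=[7]
#8 0x7f→b7/s1 VC-HIT; vc=[5]
#9 0x71→b7/s1 L1-HIT; vc=[5]
#10 0x56→b5/s1 VC-HIT; vc=[7]
#11 0x70→b7/s1 VC-HIT; vc=[5]
#12 0x74→b7/s1 L1-HIT; vc=[5]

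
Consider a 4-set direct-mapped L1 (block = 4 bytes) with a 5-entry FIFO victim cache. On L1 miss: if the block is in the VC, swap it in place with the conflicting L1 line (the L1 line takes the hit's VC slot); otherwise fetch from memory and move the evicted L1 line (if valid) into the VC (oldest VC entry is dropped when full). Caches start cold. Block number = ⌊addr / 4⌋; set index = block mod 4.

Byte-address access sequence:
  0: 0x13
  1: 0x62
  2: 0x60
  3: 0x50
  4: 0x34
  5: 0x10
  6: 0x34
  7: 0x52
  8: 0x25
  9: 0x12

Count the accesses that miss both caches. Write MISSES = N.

0: 0x13 (blk 4, set 0) → MISS  vc=[]
1: 0x62 (blk 24, set 0) → MISS  vc=[4]
2: 0x60 (blk 24, set 0) → L1-HIT  vc=[4]
3: 0x50 (blk 20, set 0) → MISS  vc=[4, 24]
4: 0x34 (blk 13, set 1) → MISS  vc=[4, 24]
5: 0x10 (blk 4, set 0) → VC-HIT  vc=[20, 24]
6: 0x34 (blk 13, set 1) → L1-HIT  vc=[20, 24]
7: 0x52 (blk 20, set 0) → VC-HIT  vc=[4, 24]
8: 0x25 (blk 9, set 1) → MISS  vc=[4, 24, 13]
9: 0x12 (blk 4, set 0) → VC-HIT  vc=[20, 24, 13]

MISSES = 5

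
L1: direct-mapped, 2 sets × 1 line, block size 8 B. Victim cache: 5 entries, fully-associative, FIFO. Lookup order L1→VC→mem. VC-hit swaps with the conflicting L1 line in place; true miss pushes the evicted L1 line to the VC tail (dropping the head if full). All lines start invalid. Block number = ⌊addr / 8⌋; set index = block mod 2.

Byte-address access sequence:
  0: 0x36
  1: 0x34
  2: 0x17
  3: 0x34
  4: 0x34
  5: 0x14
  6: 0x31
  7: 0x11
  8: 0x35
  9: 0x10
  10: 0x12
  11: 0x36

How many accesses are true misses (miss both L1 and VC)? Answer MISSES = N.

MISSES = 2

  [0] addr=0x36 blk=6 s=0: MISS | VC []
  [1] addr=0x34 blk=6 s=0: L1-HIT | VC []
  [2] addr=0x17 blk=2 s=0: MISS | VC [6]
  [3] addr=0x34 blk=6 s=0: VC-HIT | VC [2]
  [4] addr=0x34 blk=6 s=0: L1-HIT | VC [2]
  [5] addr=0x14 blk=2 s=0: VC-HIT | VC [6]
  [6] addr=0x31 blk=6 s=0: VC-HIT | VC [2]
  [7] addr=0x11 blk=2 s=0: VC-HIT | VC [6]
  [8] addr=0x35 blk=6 s=0: VC-HIT | VC [2]
  [9] addr=0x10 blk=2 s=0: VC-HIT | VC [6]
  [10] addr=0x12 blk=2 s=0: L1-HIT | VC [6]
  [11] addr=0x36 blk=6 s=0: VC-HIT | VC [2]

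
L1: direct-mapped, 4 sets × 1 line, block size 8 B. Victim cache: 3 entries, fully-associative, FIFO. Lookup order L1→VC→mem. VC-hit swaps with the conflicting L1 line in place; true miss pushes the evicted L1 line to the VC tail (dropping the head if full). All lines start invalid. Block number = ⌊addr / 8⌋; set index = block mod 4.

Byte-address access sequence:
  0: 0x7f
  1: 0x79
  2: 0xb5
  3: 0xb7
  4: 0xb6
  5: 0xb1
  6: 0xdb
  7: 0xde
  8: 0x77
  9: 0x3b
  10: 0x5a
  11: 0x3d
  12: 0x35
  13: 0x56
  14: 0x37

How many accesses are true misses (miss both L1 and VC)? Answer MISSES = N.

#0 0x7f→b15/s3 MISS; vc=[]
#1 0x79→b15/s3 L1-HIT; vc=[]
#2 0xb5→b22/s2 MISS; vc=[]
#3 0xb7→b22/s2 L1-HIT; vc=[]
#4 0xb6→b22/s2 L1-HIT; vc=[]
#5 0xb1→b22/s2 L1-HIT; vc=[]
#6 0xdb→b27/s3 MISS; vc=[15]
#7 0xde→b27/s3 L1-HIT; vc=[15]
#8 0x77→b14/s2 MISS; vc=[15,22]
#9 0x3b→b7/s3 MISS; vc=[15,22,27]
#10 0x5a→b11/s3 MISS; vc=[22,27,7]
#11 0x3d→b7/s3 VC-HIT; vc=[22,27,11]
#12 0x35→b6/s2 MISS; vc=[27,11,14]
#13 0x56→b10/s2 MISS; vc=[11,14,6]
#14 0x37→b6/s2 VC-HIT; vc=[11,14,10]

MISSES = 8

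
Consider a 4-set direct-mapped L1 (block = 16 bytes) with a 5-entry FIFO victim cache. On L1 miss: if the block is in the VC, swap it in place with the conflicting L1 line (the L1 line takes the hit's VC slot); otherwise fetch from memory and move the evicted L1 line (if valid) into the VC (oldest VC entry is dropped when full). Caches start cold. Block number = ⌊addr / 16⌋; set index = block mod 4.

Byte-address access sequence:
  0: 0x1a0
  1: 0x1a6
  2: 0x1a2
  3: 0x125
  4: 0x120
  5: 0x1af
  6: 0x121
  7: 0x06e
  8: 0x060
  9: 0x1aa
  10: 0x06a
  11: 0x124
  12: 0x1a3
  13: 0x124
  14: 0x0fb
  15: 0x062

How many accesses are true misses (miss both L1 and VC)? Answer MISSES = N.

MISSES = 4

0: 0x1a0 (blk 26, set 2) → MISS  vc=[]
1: 0x1a6 (blk 26, set 2) → L1-HIT  vc=[]
2: 0x1a2 (blk 26, set 2) → L1-HIT  vc=[]
3: 0x125 (blk 18, set 2) → MISS  vc=[26]
4: 0x120 (blk 18, set 2) → L1-HIT  vc=[26]
5: 0x1af (blk 26, set 2) → VC-HIT  vc=[18]
6: 0x121 (blk 18, set 2) → VC-HIT  vc=[26]
7: 0x6e (blk 6, set 2) → MISS  vc=[26, 18]
8: 0x60 (blk 6, set 2) → L1-HIT  vc=[26, 18]
9: 0x1aa (blk 26, set 2) → VC-HIT  vc=[6, 18]
10: 0x6a (blk 6, set 2) → VC-HIT  vc=[26, 18]
11: 0x124 (blk 18, set 2) → VC-HIT  vc=[26, 6]
12: 0x1a3 (blk 26, set 2) → VC-HIT  vc=[18, 6]
13: 0x124 (blk 18, set 2) → VC-HIT  vc=[26, 6]
14: 0xfb (blk 15, set 3) → MISS  vc=[26, 6]
15: 0x62 (blk 6, set 2) → VC-HIT  vc=[26, 18]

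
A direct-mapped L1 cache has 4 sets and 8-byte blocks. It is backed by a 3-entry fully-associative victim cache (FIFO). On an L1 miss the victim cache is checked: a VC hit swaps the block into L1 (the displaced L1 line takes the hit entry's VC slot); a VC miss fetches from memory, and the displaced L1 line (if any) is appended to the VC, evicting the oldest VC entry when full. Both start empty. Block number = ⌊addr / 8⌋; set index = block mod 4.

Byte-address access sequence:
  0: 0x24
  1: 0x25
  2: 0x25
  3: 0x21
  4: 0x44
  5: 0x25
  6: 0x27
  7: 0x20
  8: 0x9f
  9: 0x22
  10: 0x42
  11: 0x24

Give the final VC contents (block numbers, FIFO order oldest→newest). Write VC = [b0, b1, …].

#0 0x24→b4/s0 MISS; vc=[]
#1 0x25→b4/s0 L1-HIT; vc=[]
#2 0x25→b4/s0 L1-HIT; vc=[]
#3 0x21→b4/s0 L1-HIT; vc=[]
#4 0x44→b8/s0 MISS; vc=[4]
#5 0x25→b4/s0 VC-HIT; vc=[8]
#6 0x27→b4/s0 L1-HIT; vc=[8]
#7 0x20→b4/s0 L1-HIT; vc=[8]
#8 0x9f→b19/s3 MISS; vc=[8]
#9 0x22→b4/s0 L1-HIT; vc=[8]
#10 0x42→b8/s0 VC-HIT; vc=[4]
#11 0x24→b4/s0 VC-HIT; vc=[8]

VC = [8]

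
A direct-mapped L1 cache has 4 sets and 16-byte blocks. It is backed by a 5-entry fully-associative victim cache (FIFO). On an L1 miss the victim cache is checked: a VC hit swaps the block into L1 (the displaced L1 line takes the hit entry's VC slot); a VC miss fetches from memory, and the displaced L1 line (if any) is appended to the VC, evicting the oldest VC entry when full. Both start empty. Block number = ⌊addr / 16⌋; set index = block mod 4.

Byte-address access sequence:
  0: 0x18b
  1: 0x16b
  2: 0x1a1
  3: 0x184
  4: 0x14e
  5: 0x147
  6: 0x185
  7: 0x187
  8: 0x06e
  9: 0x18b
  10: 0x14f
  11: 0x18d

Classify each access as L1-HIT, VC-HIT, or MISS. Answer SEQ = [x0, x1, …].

0: 0x18b (blk 24, set 0) → MISS  vc=[]
1: 0x16b (blk 22, set 2) → MISS  vc=[]
2: 0x1a1 (blk 26, set 2) → MISS  vc=[22]
3: 0x184 (blk 24, set 0) → L1-HIT  vc=[22]
4: 0x14e (blk 20, set 0) → MISS  vc=[22, 24]
5: 0x147 (blk 20, set 0) → L1-HIT  vc=[22, 24]
6: 0x185 (blk 24, set 0) → VC-HIT  vc=[22, 20]
7: 0x187 (blk 24, set 0) → L1-HIT  vc=[22, 20]
8: 0x6e (blk 6, set 2) → MISS  vc=[22, 20, 26]
9: 0x18b (blk 24, set 0) → L1-HIT  vc=[22, 20, 26]
10: 0x14f (blk 20, set 0) → VC-HIT  vc=[22, 24, 26]
11: 0x18d (blk 24, set 0) → VC-HIT  vc=[22, 20, 26]

SEQ = [MISS, MISS, MISS, L1-HIT, MISS, L1-HIT, VC-HIT, L1-HIT, MISS, L1-HIT, VC-HIT, VC-HIT]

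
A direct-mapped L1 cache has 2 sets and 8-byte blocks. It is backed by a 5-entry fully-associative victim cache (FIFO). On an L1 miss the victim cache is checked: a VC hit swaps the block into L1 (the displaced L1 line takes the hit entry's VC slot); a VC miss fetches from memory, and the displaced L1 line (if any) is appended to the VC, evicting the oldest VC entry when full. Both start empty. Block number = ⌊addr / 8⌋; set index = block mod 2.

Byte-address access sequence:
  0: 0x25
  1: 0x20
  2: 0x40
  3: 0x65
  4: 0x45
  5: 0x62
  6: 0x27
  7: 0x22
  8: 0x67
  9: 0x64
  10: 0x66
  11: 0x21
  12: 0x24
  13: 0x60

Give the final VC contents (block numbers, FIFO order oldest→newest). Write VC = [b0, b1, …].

#0 0x25→b4/s0 MISS; vc=[]
#1 0x20→b4/s0 L1-HIT; vc=[]
#2 0x40→b8/s0 MISS; vc=[4]
#3 0x65→b12/s0 MISS; vc=[4,8]
#4 0x45→b8/s0 VC-HIT; vc=[4,12]
#5 0x62→b12/s0 VC-HIT; vc=[4,8]
#6 0x27→b4/s0 VC-HIT; vc=[12,8]
#7 0x22→b4/s0 L1-HIT; vc=[12,8]
#8 0x67→b12/s0 VC-HIT; vc=[4,8]
#9 0x64→b12/s0 L1-HIT; vc=[4,8]
#10 0x66→b12/s0 L1-HIT; vc=[4,8]
#11 0x21→b4/s0 VC-HIT; vc=[12,8]
#12 0x24→b4/s0 L1-HIT; vc=[12,8]
#13 0x60→b12/s0 VC-HIT; vc=[4,8]

VC = [4, 8]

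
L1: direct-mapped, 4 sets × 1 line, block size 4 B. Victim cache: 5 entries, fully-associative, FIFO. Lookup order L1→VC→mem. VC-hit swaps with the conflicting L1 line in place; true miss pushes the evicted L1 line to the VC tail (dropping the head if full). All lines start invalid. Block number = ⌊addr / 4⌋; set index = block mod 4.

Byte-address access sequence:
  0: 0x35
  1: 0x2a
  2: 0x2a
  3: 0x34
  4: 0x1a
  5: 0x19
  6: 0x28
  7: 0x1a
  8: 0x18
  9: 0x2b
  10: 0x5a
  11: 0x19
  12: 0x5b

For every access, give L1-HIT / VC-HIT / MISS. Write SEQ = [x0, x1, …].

SEQ = [MISS, MISS, L1-HIT, L1-HIT, MISS, L1-HIT, VC-HIT, VC-HIT, L1-HIT, VC-HIT, MISS, VC-HIT, VC-HIT]

0: 0x35 (blk 13, set 1) → MISS  vc=[]
1: 0x2a (blk 10, set 2) → MISS  vc=[]
2: 0x2a (blk 10, set 2) → L1-HIT  vc=[]
3: 0x34 (blk 13, set 1) → L1-HIT  vc=[]
4: 0x1a (blk 6, set 2) → MISS  vc=[10]
5: 0x19 (blk 6, set 2) → L1-HIT  vc=[10]
6: 0x28 (blk 10, set 2) → VC-HIT  vc=[6]
7: 0x1a (blk 6, set 2) → VC-HIT  vc=[10]
8: 0x18 (blk 6, set 2) → L1-HIT  vc=[10]
9: 0x2b (blk 10, set 2) → VC-HIT  vc=[6]
10: 0x5a (blk 22, set 2) → MISS  vc=[6, 10]
11: 0x19 (blk 6, set 2) → VC-HIT  vc=[22, 10]
12: 0x5b (blk 22, set 2) → VC-HIT  vc=[6, 10]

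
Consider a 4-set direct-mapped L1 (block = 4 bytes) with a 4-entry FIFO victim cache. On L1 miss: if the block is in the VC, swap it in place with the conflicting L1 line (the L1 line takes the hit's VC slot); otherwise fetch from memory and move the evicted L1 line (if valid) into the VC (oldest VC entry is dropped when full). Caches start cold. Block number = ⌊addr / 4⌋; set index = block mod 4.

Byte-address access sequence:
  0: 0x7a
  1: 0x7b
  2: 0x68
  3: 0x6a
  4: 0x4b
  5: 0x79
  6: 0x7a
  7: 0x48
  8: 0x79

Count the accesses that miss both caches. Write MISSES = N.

#0 0x7a→b30/s2 MISS; vc=[]
#1 0x7b→b30/s2 L1-HIT; vc=[]
#2 0x68→b26/s2 MISS; vc=[30]
#3 0x6a→b26/s2 L1-HIT; vc=[30]
#4 0x4b→b18/s2 MISS; vc=[30,26]
#5 0x79→b30/s2 VC-HIT; vc=[18,26]
#6 0x7a→b30/s2 L1-HIT; vc=[18,26]
#7 0x48→b18/s2 VC-HIT; vc=[30,26]
#8 0x79→b30/s2 VC-HIT; vc=[18,26]

MISSES = 3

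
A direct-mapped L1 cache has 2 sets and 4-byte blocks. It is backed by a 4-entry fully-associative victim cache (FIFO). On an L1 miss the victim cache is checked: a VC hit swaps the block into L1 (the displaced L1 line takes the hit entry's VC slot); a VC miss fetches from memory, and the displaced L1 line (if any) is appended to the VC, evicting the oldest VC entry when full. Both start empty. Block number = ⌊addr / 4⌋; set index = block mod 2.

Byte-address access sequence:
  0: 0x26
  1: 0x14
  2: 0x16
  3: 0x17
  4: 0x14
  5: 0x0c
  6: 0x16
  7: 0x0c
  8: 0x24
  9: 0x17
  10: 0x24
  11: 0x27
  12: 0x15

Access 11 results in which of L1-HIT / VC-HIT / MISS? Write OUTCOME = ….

OUTCOME = L1-HIT

#0 0x26→b9/s1 MISS; vc=[]
#1 0x14→b5/s1 MISS; vc=[9]
#2 0x16→b5/s1 L1-HIT; vc=[9]
#3 0x17→b5/s1 L1-HIT; vc=[9]
#4 0x14→b5/s1 L1-HIT; vc=[9]
#5 0xc→b3/s1 MISS; vc=[9,5]
#6 0x16→b5/s1 VC-HIT; vc=[9,3]
#7 0xc→b3/s1 VC-HIT; vc=[9,5]
#8 0x24→b9/s1 VC-HIT; vc=[3,5]
#9 0x17→b5/s1 VC-HIT; vc=[3,9]
#10 0x24→b9/s1 VC-HIT; vc=[3,5]
#11 0x27→b9/s1 L1-HIT; vc=[3,5]
#12 0x15→b5/s1 VC-HIT; vc=[3,9]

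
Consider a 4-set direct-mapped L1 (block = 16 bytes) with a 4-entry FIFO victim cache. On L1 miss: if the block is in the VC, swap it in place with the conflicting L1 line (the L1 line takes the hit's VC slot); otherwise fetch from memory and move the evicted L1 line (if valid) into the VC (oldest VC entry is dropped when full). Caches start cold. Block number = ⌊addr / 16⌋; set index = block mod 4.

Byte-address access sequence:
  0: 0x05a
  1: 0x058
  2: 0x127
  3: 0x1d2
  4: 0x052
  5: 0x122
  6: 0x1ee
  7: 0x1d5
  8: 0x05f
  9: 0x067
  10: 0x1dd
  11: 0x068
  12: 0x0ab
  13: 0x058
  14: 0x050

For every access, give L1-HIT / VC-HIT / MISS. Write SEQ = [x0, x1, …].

SEQ = [MISS, L1-HIT, MISS, MISS, VC-HIT, L1-HIT, MISS, VC-HIT, VC-HIT, MISS, VC-HIT, L1-HIT, MISS, VC-HIT, L1-HIT]

#0 0x5a→b5/s1 MISS; vc=[]
#1 0x58→b5/s1 L1-HIT; vc=[]
#2 0x127→b18/s2 MISS; vc=[]
#3 0x1d2→b29/s1 MISS; vc=[5]
#4 0x52→b5/s1 VC-HIT; vc=[29]
#5 0x122→b18/s2 L1-HIT; vc=[29]
#6 0x1ee→b30/s2 MISS; vc=[29,18]
#7 0x1d5→b29/s1 VC-HIT; vc=[5,18]
#8 0x5f→b5/s1 VC-HIT; vc=[29,18]
#9 0x67→b6/s2 MISS; vc=[29,18,30]
#10 0x1dd→b29/s1 VC-HIT; vc=[5,18,30]
#11 0x68→b6/s2 L1-HIT; vc=[5,18,30]
#12 0xab→b10/s2 MISS; vc=[5,18,30,6]
#13 0x58→b5/s1 VC-HIT; vc=[29,18,30,6]
#14 0x50→b5/s1 L1-HIT; vc=[29,18,30,6]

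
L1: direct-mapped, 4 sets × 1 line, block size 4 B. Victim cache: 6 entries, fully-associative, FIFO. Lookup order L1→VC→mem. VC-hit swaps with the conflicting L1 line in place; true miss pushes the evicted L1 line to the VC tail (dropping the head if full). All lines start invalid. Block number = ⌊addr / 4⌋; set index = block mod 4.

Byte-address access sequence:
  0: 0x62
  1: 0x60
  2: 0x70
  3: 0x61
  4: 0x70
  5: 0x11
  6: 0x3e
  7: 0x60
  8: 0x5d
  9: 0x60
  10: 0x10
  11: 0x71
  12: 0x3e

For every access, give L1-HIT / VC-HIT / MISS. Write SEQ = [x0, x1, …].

SEQ = [MISS, L1-HIT, MISS, VC-HIT, VC-HIT, MISS, MISS, VC-HIT, MISS, L1-HIT, VC-HIT, VC-HIT, VC-HIT]

  [0] addr=0x62 blk=24 s=0: MISS | VC []
  [1] addr=0x60 blk=24 s=0: L1-HIT | VC []
  [2] addr=0x70 blk=28 s=0: MISS | VC [24]
  [3] addr=0x61 blk=24 s=0: VC-HIT | VC [28]
  [4] addr=0x70 blk=28 s=0: VC-HIT | VC [24]
  [5] addr=0x11 blk=4 s=0: MISS | VC [24, 28]
  [6] addr=0x3e blk=15 s=3: MISS | VC [24, 28]
  [7] addr=0x60 blk=24 s=0: VC-HIT | VC [4, 28]
  [8] addr=0x5d blk=23 s=3: MISS | VC [4, 28, 15]
  [9] addr=0x60 blk=24 s=0: L1-HIT | VC [4, 28, 15]
  [10] addr=0x10 blk=4 s=0: VC-HIT | VC [24, 28, 15]
  [11] addr=0x71 blk=28 s=0: VC-HIT | VC [24, 4, 15]
  [12] addr=0x3e blk=15 s=3: VC-HIT | VC [24, 4, 23]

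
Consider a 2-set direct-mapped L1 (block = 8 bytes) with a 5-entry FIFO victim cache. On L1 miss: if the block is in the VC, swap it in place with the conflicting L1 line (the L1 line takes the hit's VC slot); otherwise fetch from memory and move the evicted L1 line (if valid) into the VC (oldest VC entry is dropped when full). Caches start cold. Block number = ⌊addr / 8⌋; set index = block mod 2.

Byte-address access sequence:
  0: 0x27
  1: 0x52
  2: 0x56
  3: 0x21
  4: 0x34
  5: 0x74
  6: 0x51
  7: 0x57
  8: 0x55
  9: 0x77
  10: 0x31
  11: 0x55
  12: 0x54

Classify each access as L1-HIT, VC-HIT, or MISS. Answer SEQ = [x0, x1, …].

  [0] addr=0x27 blk=4 s=0: MISS | VC []
  [1] addr=0x52 blk=10 s=0: MISS | VC [4]
  [2] addr=0x56 blk=10 s=0: L1-HIT | VC [4]
  [3] addr=0x21 blk=4 s=0: VC-HIT | VC [10]
  [4] addr=0x34 blk=6 s=0: MISS | VC [10, 4]
  [5] addr=0x74 blk=14 s=0: MISS | VC [10, 4, 6]
  [6] addr=0x51 blk=10 s=0: VC-HIT | VC [14, 4, 6]
  [7] addr=0x57 blk=10 s=0: L1-HIT | VC [14, 4, 6]
  [8] addr=0x55 blk=10 s=0: L1-HIT | VC [14, 4, 6]
  [9] addr=0x77 blk=14 s=0: VC-HIT | VC [10, 4, 6]
  [10] addr=0x31 blk=6 s=0: VC-HIT | VC [10, 4, 14]
  [11] addr=0x55 blk=10 s=0: VC-HIT | VC [6, 4, 14]
  [12] addr=0x54 blk=10 s=0: L1-HIT | VC [6, 4, 14]

SEQ = [MISS, MISS, L1-HIT, VC-HIT, MISS, MISS, VC-HIT, L1-HIT, L1-HIT, VC-HIT, VC-HIT, VC-HIT, L1-HIT]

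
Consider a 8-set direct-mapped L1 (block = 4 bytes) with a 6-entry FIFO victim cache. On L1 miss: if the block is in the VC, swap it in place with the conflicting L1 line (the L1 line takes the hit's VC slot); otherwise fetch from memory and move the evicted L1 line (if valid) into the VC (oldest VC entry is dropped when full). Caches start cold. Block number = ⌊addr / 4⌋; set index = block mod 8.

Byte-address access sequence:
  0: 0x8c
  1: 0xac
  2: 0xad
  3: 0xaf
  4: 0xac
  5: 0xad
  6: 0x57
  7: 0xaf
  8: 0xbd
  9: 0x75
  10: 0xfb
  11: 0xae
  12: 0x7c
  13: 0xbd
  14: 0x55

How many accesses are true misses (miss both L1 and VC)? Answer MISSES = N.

#0 0x8c→b35/s3 MISS; vc=[]
#1 0xac→b43/s3 MISS; vc=[35]
#2 0xad→b43/s3 L1-HIT; vc=[35]
#3 0xaf→b43/s3 L1-HIT; vc=[35]
#4 0xac→b43/s3 L1-HIT; vc=[35]
#5 0xad→b43/s3 L1-HIT; vc=[35]
#6 0x57→b21/s5 MISS; vc=[35]
#7 0xaf→b43/s3 L1-HIT; vc=[35]
#8 0xbd→b47/s7 MISS; vc=[35]
#9 0x75→b29/s5 MISS; vc=[35,21]
#10 0xfb→b62/s6 MISS; vc=[35,21]
#11 0xae→b43/s3 L1-HIT; vc=[35,21]
#12 0x7c→b31/s7 MISS; vc=[35,21,47]
#13 0xbd→b47/s7 VC-HIT; vc=[35,21,31]
#14 0x55→b21/s5 VC-HIT; vc=[35,29,31]

MISSES = 7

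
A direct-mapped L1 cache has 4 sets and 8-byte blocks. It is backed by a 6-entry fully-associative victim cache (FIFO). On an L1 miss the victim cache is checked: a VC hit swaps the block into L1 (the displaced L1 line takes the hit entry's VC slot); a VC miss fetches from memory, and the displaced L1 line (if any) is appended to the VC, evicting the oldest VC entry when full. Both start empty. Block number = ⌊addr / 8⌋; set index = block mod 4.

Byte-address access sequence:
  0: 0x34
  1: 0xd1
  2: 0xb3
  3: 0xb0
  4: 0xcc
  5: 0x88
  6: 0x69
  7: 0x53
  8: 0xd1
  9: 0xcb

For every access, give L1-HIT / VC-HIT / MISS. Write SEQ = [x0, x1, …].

#0 0x34→b6/s2 MISS; vc=[]
#1 0xd1→b26/s2 MISS; vc=[6]
#2 0xb3→b22/s2 MISS; vc=[6,26]
#3 0xb0→b22/s2 L1-HIT; vc=[6,26]
#4 0xcc→b25/s1 MISS; vc=[6,26]
#5 0x88→b17/s1 MISS; vc=[6,26,25]
#6 0x69→b13/s1 MISS; vc=[6,26,25,17]
#7 0x53→b10/s2 MISS; vc=[6,26,25,17,22]
#8 0xd1→b26/s2 VC-HIT; vc=[6,10,25,17,22]
#9 0xcb→b25/s1 VC-HIT; vc=[6,10,13,17,22]

SEQ = [MISS, MISS, MISS, L1-HIT, MISS, MISS, MISS, MISS, VC-HIT, VC-HIT]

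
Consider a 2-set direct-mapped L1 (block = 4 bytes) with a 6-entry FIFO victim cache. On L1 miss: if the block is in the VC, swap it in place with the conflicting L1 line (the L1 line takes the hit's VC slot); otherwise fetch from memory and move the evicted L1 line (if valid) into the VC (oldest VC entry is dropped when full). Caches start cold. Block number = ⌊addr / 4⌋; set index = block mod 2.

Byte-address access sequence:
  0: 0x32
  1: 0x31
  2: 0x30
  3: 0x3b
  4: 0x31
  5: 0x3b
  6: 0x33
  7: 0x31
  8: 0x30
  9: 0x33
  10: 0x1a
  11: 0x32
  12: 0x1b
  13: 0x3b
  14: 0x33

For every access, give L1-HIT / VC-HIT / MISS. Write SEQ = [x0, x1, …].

SEQ = [MISS, L1-HIT, L1-HIT, MISS, VC-HIT, VC-HIT, VC-HIT, L1-HIT, L1-HIT, L1-HIT, MISS, VC-HIT, VC-HIT, VC-HIT, VC-HIT]

  [0] addr=0x32 blk=12 s=0: MISS | VC []
  [1] addr=0x31 blk=12 s=0: L1-HIT | VC []
  [2] addr=0x30 blk=12 s=0: L1-HIT | VC []
  [3] addr=0x3b blk=14 s=0: MISS | VC [12]
  [4] addr=0x31 blk=12 s=0: VC-HIT | VC [14]
  [5] addr=0x3b blk=14 s=0: VC-HIT | VC [12]
  [6] addr=0x33 blk=12 s=0: VC-HIT | VC [14]
  [7] addr=0x31 blk=12 s=0: L1-HIT | VC [14]
  [8] addr=0x30 blk=12 s=0: L1-HIT | VC [14]
  [9] addr=0x33 blk=12 s=0: L1-HIT | VC [14]
  [10] addr=0x1a blk=6 s=0: MISS | VC [14, 12]
  [11] addr=0x32 blk=12 s=0: VC-HIT | VC [14, 6]
  [12] addr=0x1b blk=6 s=0: VC-HIT | VC [14, 12]
  [13] addr=0x3b blk=14 s=0: VC-HIT | VC [6, 12]
  [14] addr=0x33 blk=12 s=0: VC-HIT | VC [6, 14]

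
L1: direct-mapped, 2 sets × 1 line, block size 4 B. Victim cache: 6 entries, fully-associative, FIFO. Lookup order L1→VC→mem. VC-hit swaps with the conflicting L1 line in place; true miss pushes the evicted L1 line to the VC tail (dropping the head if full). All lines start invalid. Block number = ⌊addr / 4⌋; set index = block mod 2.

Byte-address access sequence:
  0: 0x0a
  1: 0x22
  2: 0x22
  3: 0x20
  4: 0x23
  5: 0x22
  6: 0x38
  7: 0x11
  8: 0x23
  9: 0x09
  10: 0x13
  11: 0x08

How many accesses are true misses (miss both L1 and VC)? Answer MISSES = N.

#0 0xa→b2/s0 MISS; vc=[]
#1 0x22→b8/s0 MISS; vc=[2]
#2 0x22→b8/s0 L1-HIT; vc=[2]
#3 0x20→b8/s0 L1-HIT; vc=[2]
#4 0x23→b8/s0 L1-HIT; vc=[2]
#5 0x22→b8/s0 L1-HIT; vc=[2]
#6 0x38→b14/s0 MISS; vc=[2,8]
#7 0x11→b4/s0 MISS; vc=[2,8,14]
#8 0x23→b8/s0 VC-HIT; vc=[2,4,14]
#9 0x9→b2/s0 VC-HIT; vc=[8,4,14]
#10 0x13→b4/s0 VC-HIT; vc=[8,2,14]
#11 0x8→b2/s0 VC-HIT; vc=[8,4,14]

MISSES = 4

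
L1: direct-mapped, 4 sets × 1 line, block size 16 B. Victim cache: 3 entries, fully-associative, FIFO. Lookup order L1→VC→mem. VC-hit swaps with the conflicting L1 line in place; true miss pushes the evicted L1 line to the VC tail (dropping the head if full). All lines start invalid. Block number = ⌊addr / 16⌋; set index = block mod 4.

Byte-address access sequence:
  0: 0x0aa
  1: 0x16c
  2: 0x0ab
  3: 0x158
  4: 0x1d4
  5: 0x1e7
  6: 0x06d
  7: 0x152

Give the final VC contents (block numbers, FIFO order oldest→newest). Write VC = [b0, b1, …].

0: 0xaa (blk 10, set 2) → MISS  vc=[]
1: 0x16c (blk 22, set 2) → MISS  vc=[10]
2: 0xab (blk 10, set 2) → VC-HIT  vc=[22]
3: 0x158 (blk 21, set 1) → MISS  vc=[22]
4: 0x1d4 (blk 29, set 1) → MISS  vc=[22, 21]
5: 0x1e7 (blk 30, set 2) → MISS  vc=[22, 21, 10]
6: 0x6d (blk 6, set 2) → MISS  vc=[21, 10, 30]
7: 0x152 (blk 21, set 1) → VC-HIT  vc=[29, 10, 30]

VC = [29, 10, 30]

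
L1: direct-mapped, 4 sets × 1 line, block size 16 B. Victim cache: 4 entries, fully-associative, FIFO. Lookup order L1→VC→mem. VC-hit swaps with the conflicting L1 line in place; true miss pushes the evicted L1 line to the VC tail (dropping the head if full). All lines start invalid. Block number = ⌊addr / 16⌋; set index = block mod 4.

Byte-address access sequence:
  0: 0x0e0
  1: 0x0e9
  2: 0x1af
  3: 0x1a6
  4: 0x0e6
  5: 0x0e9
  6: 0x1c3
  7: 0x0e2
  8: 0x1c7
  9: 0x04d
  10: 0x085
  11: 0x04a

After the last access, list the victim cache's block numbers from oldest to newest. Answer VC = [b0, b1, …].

VC = [26, 28, 8]

0: 0xe0 (blk 14, set 2) → MISS  vc=[]
1: 0xe9 (blk 14, set 2) → L1-HIT  vc=[]
2: 0x1af (blk 26, set 2) → MISS  vc=[14]
3: 0x1a6 (blk 26, set 2) → L1-HIT  vc=[14]
4: 0xe6 (blk 14, set 2) → VC-HIT  vc=[26]
5: 0xe9 (blk 14, set 2) → L1-HIT  vc=[26]
6: 0x1c3 (blk 28, set 0) → MISS  vc=[26]
7: 0xe2 (blk 14, set 2) → L1-HIT  vc=[26]
8: 0x1c7 (blk 28, set 0) → L1-HIT  vc=[26]
9: 0x4d (blk 4, set 0) → MISS  vc=[26, 28]
10: 0x85 (blk 8, set 0) → MISS  vc=[26, 28, 4]
11: 0x4a (blk 4, set 0) → VC-HIT  vc=[26, 28, 8]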